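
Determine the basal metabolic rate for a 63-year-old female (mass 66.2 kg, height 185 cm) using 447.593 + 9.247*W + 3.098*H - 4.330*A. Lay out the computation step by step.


BMR = 447.593 + 9.247*66.2 + 3.098*185 - 4.330*63
= 1360.08 kcal/day

1360.08 kcal/day


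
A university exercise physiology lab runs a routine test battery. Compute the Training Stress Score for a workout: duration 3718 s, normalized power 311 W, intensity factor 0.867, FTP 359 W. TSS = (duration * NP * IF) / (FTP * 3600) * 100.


Product = 3718 * 311 * 0.867 = 1002510.366
Base = 359 * 3600 = 1292400
TSS = 1002510.366 / 1292400 * 100 = 77.57

77.57 TSS


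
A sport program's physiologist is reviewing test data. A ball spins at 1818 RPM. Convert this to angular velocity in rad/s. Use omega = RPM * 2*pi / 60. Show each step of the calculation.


omega = 1818 * 2 * pi / 60
= 1818 * 6.28318531 / 60
= 11422.831 / 60
= 190.381 rad/s

190.381 rad/s


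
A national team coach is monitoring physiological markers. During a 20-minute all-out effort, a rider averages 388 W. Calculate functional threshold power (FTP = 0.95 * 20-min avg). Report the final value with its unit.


FTP = 0.95 * 388
= 368.6 W

368.6 W


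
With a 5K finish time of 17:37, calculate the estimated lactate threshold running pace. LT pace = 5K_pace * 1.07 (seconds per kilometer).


Race duration = 1057 s for 5 km
Average pace = 1057 / 5 = 211.4 s/km
LT pace = 211.4 * 1.07
= 226.2 s/km

226.2 s/km


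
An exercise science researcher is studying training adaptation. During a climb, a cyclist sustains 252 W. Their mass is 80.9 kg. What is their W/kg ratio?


Power-to-weight = 252 W / 80.9 kg
= 3.115 W/kg

3.115 W/kg


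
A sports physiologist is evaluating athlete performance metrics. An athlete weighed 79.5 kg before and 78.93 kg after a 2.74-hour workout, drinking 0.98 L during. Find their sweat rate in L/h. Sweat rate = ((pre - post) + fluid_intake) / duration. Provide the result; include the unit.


Body mass change = 0.57 kg
Total sweat loss = 0.57 + 0.98 = 1.55 L
Rate = 1.55 / 2.74 = 0.566 L/h

0.566 L/h


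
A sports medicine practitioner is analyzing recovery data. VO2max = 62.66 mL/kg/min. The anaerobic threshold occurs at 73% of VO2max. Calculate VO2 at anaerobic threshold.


AT fraction = 73 / 100 = 0.73
AT VO2 = 62.66 * 0.73
= 45.74 mL/kg/min

45.74 mL/kg/min


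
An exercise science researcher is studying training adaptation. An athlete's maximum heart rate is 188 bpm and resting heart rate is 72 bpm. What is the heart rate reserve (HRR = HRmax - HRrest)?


HRR = HRmax - HRrest
= 188 - 72
= 116 bpm

116 bpm


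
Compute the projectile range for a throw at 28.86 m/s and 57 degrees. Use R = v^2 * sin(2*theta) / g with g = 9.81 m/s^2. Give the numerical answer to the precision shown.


Two times the angle = 114 degrees
sin(114) = 0.913545
R = 832.8996 * 0.913545 / 9.81 = 77.563 m

77.563 m


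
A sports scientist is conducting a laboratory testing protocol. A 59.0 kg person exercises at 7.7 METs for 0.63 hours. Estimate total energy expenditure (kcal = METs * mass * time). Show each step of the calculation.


Energy = METs * mass(kg) * time(h)
= 7.7 * 59.0 * 0.63
= 286.21 kcal

286.21 kcal


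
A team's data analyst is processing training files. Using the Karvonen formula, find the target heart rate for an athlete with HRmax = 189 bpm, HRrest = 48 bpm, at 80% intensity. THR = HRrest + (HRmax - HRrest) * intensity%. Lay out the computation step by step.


HRR = 189 - 48 = 141
THR = 48 + 141 * 0.8
= 48 + 112.8
= 160.8 bpm

160.8 bpm


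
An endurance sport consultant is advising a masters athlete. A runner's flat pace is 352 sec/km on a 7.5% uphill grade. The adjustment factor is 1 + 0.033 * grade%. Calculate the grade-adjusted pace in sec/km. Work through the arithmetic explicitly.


Factor = 1 + 0.033 * 7.5 = 1.2475
Adjusted pace = 352 * 1.2475
= 439.12 sec/km

439.12 s/km


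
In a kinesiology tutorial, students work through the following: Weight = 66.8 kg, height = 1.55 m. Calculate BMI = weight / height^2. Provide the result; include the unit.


height^2 = 1.55^2 = 2.4025
BMI = 66.8 / 2.4025 = 27.8 kg/m^2

27.8 kg/m^2


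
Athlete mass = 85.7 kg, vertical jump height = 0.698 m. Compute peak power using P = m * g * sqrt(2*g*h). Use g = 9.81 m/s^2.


sqrt(2 * 9.81 * 0.698) = sqrt(13.69476) = 3.700643 m/s
P = 85.7 * 9.81 * 3.700643
= 3111.19 W

3111.19 W


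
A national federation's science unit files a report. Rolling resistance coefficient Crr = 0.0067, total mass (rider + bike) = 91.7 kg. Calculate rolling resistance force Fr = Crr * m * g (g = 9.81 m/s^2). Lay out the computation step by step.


Fr = Crr * m * g
= 0.0067 * 91.7 * 9.81
= 6.027 N

6.027 N


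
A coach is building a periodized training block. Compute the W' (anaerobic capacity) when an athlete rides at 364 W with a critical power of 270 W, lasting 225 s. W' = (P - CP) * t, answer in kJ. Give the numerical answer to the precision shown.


Above-CP power = 94 W
Duration = 225 s
W' = 94 * 225 = 21150 J
Convert: 21150 / 1000 = 21.15 kJ

21.15 kJ


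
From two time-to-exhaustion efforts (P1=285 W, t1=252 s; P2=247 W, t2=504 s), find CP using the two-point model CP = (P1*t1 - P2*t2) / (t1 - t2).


Work in trial 1 = 71820 J
Work in trial 2 = 124488 J
Delta work = -52668 J
Delta time = -252 s
CP = -52668 / -252 = 209.0 W

209.0 W


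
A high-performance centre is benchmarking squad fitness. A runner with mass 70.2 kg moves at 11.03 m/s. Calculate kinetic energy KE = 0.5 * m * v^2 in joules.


v^2 = 11.03^2 = 121.6609
KE = 0.5 * 70.2 * 121.6609
= 4270.3 J

4270.3 J


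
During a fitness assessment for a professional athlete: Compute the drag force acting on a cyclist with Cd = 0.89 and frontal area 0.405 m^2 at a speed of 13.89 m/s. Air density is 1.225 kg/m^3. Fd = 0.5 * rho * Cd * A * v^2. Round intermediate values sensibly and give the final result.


Step 1: v^2 = 192.9321
Step 2: Fd = 0.5 * 1.225 * 0.89 * 0.405 * 192.9321
= 42.595 N

42.595 N


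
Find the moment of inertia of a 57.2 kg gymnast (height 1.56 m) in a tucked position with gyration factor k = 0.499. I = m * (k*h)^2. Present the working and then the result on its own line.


Radius of gyration = 0.499 * 1.56 = 0.77844 m
I = 57.2 * 0.77844^2
= 57.2 * 0.605969
= 34.661 kg*m^2

34.661 kg*m^2


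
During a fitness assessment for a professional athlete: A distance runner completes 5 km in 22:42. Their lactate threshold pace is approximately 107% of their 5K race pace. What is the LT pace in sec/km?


Convert to seconds: 22 min 42 s = 1362 s
Pace per km = 1362 / 5 = 272.4 s/km
LT pace = 272.4 * 1.07 = 291.47 s/km

291.47 s/km


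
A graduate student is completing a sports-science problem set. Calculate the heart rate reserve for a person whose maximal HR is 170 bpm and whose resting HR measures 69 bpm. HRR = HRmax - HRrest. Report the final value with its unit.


HRmax = 170 bpm
HRrest = 69 bpm
HRR = 170 - 69 = 101 bpm

101 bpm


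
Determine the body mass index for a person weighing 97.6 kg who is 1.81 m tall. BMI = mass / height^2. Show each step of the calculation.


BMI = mass / height^2
= 97.6 / 1.81^2
= 97.6 / 3.2761
= 29.79 kg/m^2

29.79 kg/m^2


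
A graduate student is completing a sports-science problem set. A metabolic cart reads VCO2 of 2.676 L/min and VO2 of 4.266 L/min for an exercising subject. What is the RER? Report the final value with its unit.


RER = VCO2 / VO2 = 2.676 / 4.266 = 0.6273

0.6273


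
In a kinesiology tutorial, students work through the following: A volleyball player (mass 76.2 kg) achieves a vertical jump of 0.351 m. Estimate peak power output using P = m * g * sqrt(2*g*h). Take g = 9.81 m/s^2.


2 * g * h = 2 * 9.81 * 0.351 = 6.88662
sqrt(6.88662) = 2.624237 m/s
P = 76.2 * 9.81 * 2.624237 = 1961.67 W

1961.67 W


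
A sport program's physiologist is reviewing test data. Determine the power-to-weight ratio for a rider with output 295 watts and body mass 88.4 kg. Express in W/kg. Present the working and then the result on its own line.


P/W = 295 / 88.4 = 3.337 W/kg

3.337 W/kg


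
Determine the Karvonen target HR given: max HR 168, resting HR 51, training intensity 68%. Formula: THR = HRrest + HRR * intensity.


HRR = HRmax - HRrest = 168 - 51 = 117
THR = 51 + 117 * 0.68
= 130.56 bpm

130.56 bpm


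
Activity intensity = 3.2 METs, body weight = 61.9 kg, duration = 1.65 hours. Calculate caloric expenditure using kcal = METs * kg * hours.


kcal = 3.2 * 61.9 * 1.65
= 198.08 * 1.65
= 326.83 kcal

326.83 kcal


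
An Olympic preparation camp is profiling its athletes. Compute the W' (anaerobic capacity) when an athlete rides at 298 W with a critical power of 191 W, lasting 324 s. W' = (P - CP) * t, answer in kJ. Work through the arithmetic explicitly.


Above-CP power = 107 W
Duration = 324 s
W' = 107 * 324 = 34668 J
Convert: 34668 / 1000 = 34.668 kJ

34.668 kJ


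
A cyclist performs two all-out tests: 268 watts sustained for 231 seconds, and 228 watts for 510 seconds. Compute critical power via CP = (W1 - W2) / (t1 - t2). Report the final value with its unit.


W1 = P1 * t1 = 268 * 231 = 61908 J
W2 = P2 * t2 = 228 * 510 = 116280 J
CP = (61908 - 116280) / (231 - 510)
= 194.88 W

194.88 W


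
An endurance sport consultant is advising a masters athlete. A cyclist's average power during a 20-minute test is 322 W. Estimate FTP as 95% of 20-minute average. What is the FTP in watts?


FTP = 20-min power * 0.95
= 322 * 0.95
= 305.9 W

305.9 W


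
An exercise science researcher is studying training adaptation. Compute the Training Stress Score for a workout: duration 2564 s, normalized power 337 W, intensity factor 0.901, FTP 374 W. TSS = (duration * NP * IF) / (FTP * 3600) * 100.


Product = 2564 * 337 * 0.901 = 778525.268
Base = 374 * 3600 = 1346400
TSS = 778525.268 / 1346400 * 100 = 57.82

57.82 TSS


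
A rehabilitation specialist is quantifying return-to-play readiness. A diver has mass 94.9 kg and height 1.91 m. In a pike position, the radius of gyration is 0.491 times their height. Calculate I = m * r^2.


r = 0.491 * 1.91 = 0.93781 m
I = m * r^2 = 94.9 * 0.879488 = 83.463 kg*m^2

83.463 kg*m^2


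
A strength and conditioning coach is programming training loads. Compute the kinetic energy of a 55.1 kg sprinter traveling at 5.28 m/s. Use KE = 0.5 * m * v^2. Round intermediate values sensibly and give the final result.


Velocity squared = 27.8784
KE = 0.5 * 55.1 * 27.8784 = 768.05 J

768.05 J


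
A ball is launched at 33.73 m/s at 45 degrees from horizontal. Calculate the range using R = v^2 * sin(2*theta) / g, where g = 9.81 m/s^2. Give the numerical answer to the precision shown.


sin(2 * 45) = sin(90) = 1.0
v^2 = 33.73^2 = 1137.7129
R = 1137.7129 * 1.0 / 9.81
= 115.975 m

115.975 m


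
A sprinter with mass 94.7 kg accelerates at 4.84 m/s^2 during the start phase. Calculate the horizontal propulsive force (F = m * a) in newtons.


F = m * a
= 94.7 * 4.84
= 458.35 N

458.35 N


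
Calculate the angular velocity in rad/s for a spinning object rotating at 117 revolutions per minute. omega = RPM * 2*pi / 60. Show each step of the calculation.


omega = RPM * 2*pi / 60
= 117 * 6.28318531 / 60
= 12.252 rad/s

12.252 rad/s


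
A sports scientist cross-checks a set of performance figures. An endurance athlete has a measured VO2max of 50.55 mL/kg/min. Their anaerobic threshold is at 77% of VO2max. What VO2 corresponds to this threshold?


Anaerobic threshold VO2 = VO2max * 77%
= 50.55 * 0.77
= 38.92 mL/kg/min

38.92 mL/kg/min


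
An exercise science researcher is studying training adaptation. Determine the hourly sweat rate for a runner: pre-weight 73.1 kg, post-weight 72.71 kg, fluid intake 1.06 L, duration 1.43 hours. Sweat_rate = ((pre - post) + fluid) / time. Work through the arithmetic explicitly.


Mass lost = 73.1 - 72.71 = 0.39 kg
Add fluid consumed: 0.39 + 1.06 = 1.45 L total sweat
Sweat rate = 1.45 / 1.43 = 1.014 L/h

1.014 L/h


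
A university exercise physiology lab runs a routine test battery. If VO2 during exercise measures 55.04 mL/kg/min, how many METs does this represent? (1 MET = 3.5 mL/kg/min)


METs = VO2 / 3.5 = 55.04 / 3.5 = 15.73

15.73 METs


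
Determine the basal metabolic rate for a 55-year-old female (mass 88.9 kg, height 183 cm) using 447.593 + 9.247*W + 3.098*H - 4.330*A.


BMR = 447.593 + 9.247*88.9 + 3.098*183 - 4.330*55
= 1598.44 kcal/day

1598.44 kcal/day


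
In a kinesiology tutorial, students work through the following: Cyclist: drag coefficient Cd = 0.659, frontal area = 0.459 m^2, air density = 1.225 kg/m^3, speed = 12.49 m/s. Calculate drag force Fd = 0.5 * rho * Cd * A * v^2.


v^2 = 12.49^2 = 156.0001
Fd = 0.5 * 1.225 * 0.659 * 0.459 * 156.0001
= 28.902 N

28.902 N


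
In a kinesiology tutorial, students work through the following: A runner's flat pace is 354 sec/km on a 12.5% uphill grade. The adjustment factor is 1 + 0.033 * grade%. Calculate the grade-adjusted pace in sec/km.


Factor = 1 + 0.033 * 12.5 = 1.4125
Adjusted pace = 354 * 1.4125
= 500.03 sec/km

500.03 s/km


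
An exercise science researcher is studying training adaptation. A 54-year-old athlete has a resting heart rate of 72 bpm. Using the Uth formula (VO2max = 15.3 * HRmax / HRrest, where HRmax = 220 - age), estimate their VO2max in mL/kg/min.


HRmax = 220 - 54 = 166 bpm
Ratio = HRmax / HRrest = 166 / 72 = 2.3056
VO2max = 15.3 * 2.3056 = 35.28 mL/kg/min

35.28 mL/kg/min


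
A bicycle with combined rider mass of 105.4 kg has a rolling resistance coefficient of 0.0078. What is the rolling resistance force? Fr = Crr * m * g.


Fr = 0.0078 * 105.4 * 9.81
= 0.82212 * 9.81
= 8.065 N

8.065 N


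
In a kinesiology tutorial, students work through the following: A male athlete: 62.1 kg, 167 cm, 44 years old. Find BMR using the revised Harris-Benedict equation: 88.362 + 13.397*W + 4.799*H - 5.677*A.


Intercept = 88.362
Weight contribution = 13.397 * 62.1 = 831.9537
Height contribution = 4.799 * 167 = 801.433
Age contribution = 5.677 * 44 = 249.788
BMR = 88.362 + 831.9537 + 801.433 - 249.788
= 1471.96 kcal/day

1471.96 kcal/day


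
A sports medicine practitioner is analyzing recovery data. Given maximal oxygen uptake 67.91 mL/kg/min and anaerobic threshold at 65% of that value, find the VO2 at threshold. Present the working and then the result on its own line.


Percentage as decimal = 0.65
VO2 at AT = 67.91 * 0.65 = 44.14 mL/kg/min

44.14 mL/kg/min


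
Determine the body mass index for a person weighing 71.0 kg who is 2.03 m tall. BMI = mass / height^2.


BMI = mass / height^2
= 71.0 / 2.03^2
= 71.0 / 4.1209
= 17.23 kg/m^2

17.23 kg/m^2


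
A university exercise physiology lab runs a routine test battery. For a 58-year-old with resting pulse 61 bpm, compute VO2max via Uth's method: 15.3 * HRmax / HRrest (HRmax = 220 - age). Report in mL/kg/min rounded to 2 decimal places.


Step 1: HRmax = 220 - 58 = 162 bpm
Step 2: Ratio = 162 / 61 = 2.6557
Step 3: VO2max = 15.3 * 2.6557 = 40.63 mL/kg/min

40.63 mL/kg/min


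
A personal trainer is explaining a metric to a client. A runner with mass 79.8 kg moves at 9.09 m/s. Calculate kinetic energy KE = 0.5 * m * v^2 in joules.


v^2 = 9.09^2 = 82.6281
KE = 0.5 * 79.8 * 82.6281
= 3296.86 J

3296.86 J


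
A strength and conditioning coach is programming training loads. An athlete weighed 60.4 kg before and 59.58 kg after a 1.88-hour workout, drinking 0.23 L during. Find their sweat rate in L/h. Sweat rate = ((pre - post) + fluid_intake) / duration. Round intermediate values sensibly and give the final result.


Body mass change = 0.82 kg
Total sweat loss = 0.82 + 0.23 = 1.05 L
Rate = 1.05 / 1.88 = 0.559 L/h

0.559 L/h


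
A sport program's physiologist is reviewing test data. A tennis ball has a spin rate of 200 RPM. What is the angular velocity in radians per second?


Convert RPM to rad/s: multiply by 2*pi and divide by 60
omega = 200 * 2 * pi / 60
= 20.944 rad/s

20.944 rad/s


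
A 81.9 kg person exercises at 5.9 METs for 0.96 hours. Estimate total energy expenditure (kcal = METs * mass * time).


Energy = METs * mass(kg) * time(h)
= 5.9 * 81.9 * 0.96
= 463.88 kcal

463.88 kcal


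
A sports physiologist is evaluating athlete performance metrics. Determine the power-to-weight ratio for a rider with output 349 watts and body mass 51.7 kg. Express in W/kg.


P/W = 349 / 51.7 = 6.75 W/kg

6.75 W/kg


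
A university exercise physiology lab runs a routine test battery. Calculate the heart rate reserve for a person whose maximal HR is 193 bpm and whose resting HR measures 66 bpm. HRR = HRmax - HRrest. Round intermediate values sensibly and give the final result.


HRmax = 193 bpm
HRrest = 66 bpm
HRR = 193 - 66 = 127 bpm

127 bpm


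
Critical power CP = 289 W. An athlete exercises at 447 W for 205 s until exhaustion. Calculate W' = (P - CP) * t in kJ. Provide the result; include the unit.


P - CP = 447 - 289 = 158 W
W' = 158 * 205 = 32390 J
= 32390 / 1000 = 32.39 kJ

32.39 kJ


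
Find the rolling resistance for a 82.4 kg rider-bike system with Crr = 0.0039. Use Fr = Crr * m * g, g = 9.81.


m * g = 82.4 * 9.81 = 808.344 N
Fr = 0.0039 * 808.344 = 3.153 N

3.153 N


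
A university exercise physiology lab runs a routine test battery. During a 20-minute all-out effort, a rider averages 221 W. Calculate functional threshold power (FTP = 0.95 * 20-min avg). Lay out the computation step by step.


FTP = 0.95 * 221
= 209.95 W

209.95 W


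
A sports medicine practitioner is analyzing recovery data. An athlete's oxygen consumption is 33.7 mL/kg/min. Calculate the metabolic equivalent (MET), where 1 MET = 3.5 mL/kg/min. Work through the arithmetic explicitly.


MET = VO2 / 3.5
= 33.7 / 3.5
= 9.63 METs

9.63 METs


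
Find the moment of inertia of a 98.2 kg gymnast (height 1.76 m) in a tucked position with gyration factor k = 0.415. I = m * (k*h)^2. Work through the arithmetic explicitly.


Radius of gyration = 0.415 * 1.76 = 0.7304 m
I = 98.2 * 0.7304^2
= 98.2 * 0.533484
= 52.388 kg*m^2

52.388 kg*m^2


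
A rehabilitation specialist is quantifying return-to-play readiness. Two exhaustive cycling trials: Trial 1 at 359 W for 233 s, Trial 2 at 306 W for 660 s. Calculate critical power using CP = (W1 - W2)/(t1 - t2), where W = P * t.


W1 = 359 * 233 = 83647 J
W2 = 306 * 660 = 201960 J
CP = (83647 - 201960) / (233 - 660)
= -118313 / -427
= 277.08 W

277.08 W


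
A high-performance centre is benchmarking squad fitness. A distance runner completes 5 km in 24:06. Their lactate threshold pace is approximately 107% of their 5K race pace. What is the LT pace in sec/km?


Convert to seconds: 24 min 6 s = 1446 s
Pace per km = 1446 / 5 = 289.2 s/km
LT pace = 289.2 * 1.07 = 309.44 s/km

309.44 s/km


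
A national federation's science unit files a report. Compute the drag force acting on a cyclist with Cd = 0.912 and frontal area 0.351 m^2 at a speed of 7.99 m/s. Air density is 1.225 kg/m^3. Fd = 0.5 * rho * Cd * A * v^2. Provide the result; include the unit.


Step 1: v^2 = 63.8401
Step 2: Fd = 0.5 * 1.225 * 0.912 * 0.351 * 63.8401
= 12.517 N

12.517 N


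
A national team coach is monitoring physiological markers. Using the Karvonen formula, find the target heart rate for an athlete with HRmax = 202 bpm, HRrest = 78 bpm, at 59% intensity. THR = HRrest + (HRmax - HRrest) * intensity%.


HRR = 202 - 78 = 124
THR = 78 + 124 * 0.59
= 78 + 73.16
= 151.16 bpm

151.16 bpm


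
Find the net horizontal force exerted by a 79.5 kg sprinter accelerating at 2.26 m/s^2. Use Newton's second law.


Newton's second law: F = m * a
F = 79.5 * 2.26 = 179.67 N

179.67 N


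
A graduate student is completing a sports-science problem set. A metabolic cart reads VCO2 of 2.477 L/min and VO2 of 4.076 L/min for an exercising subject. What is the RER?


RER = VCO2 / VO2 = 2.477 / 4.076 = 0.6077

0.6077


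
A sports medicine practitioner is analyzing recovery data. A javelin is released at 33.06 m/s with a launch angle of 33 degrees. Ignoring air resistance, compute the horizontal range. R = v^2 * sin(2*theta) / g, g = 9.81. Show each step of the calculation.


Launch speed squared = 1092.9636
sin(2 * 33 deg) = 0.913545
Range = 1092.9636 * 0.913545 / 9.81
= 101.781 m

101.781 m


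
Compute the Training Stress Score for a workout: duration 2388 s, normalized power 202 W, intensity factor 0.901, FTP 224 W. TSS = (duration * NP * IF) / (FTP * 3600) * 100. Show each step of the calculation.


Product = 2388 * 202 * 0.901 = 434620.776
Base = 224 * 3600 = 806400
TSS = 434620.776 / 806400 * 100 = 53.9

53.9 TSS


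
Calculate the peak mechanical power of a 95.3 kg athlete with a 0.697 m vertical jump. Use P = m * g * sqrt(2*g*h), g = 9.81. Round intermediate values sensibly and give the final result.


First, sqrt(2gh) = sqrt(2 * 9.81 * 0.697)
= sqrt(13.67514) = 3.697991 m/s
Power = 95.3 * 9.81 * 3.697991 = 3457.23 W

3457.23 W


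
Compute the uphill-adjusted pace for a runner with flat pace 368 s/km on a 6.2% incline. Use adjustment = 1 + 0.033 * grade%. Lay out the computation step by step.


Adjustment factor = 1 + 0.033 * 6.2 = 1.2046
Grade-adjusted pace = 368 * 1.2046 = 443.29 s/km

443.29 s/km


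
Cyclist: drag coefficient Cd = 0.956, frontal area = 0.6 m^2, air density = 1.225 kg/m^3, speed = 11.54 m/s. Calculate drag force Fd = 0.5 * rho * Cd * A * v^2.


v^2 = 11.54^2 = 133.1716
Fd = 0.5 * 1.225 * 0.956 * 0.6 * 133.1716
= 46.787 N

46.787 N


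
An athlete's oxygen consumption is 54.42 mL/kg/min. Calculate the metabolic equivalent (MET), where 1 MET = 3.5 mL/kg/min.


MET = VO2 / 3.5
= 54.42 / 3.5
= 15.55 METs

15.55 METs


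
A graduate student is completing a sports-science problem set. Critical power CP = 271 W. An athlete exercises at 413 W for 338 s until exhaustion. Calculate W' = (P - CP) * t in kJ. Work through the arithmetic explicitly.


P - CP = 413 - 271 = 142 W
W' = 142 * 338 = 47996 J
= 47996 / 1000 = 47.996 kJ

47.996 kJ


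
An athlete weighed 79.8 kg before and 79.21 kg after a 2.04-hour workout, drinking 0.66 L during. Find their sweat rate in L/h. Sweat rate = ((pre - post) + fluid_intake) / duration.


Body mass change = 0.59 kg
Total sweat loss = 0.59 + 0.66 = 1.25 L
Rate = 1.25 / 2.04 = 0.613 L/h

0.613 L/h


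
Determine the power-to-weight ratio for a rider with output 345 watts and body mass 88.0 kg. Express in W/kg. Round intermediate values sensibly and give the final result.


P/W = 345 / 88.0 = 3.92 W/kg

3.92 W/kg


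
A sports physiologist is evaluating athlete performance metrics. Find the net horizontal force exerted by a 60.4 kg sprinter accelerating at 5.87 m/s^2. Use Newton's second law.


Newton's second law: F = m * a
F = 60.4 * 5.87 = 354.55 N

354.55 N


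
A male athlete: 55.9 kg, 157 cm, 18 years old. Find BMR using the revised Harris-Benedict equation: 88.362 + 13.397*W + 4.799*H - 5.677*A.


Intercept = 88.362
Weight contribution = 13.397 * 55.9 = 748.8923
Height contribution = 4.799 * 157 = 753.443
Age contribution = 5.677 * 18 = 102.186
BMR = 88.362 + 748.8923 + 753.443 - 102.186
= 1488.51 kcal/day

1488.51 kcal/day


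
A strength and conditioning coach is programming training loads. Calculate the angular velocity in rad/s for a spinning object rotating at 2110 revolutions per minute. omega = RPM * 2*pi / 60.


omega = RPM * 2*pi / 60
= 2110 * 6.28318531 / 60
= 220.959 rad/s

220.959 rad/s


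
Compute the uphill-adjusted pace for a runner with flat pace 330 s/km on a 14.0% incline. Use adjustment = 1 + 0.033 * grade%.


Adjustment factor = 1 + 0.033 * 14.0 = 1.462
Grade-adjusted pace = 330 * 1.462 = 482.46 s/km

482.46 s/km


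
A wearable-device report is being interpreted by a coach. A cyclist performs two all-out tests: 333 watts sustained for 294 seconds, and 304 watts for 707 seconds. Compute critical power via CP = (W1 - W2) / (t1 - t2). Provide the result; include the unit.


W1 = P1 * t1 = 333 * 294 = 97902 J
W2 = P2 * t2 = 304 * 707 = 214928 J
CP = (97902 - 214928) / (294 - 707)
= 283.36 W

283.36 W


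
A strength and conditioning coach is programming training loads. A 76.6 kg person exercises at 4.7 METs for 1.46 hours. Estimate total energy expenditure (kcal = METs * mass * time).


Energy = METs * mass(kg) * time(h)
= 4.7 * 76.6 * 1.46
= 525.63 kcal

525.63 kcal


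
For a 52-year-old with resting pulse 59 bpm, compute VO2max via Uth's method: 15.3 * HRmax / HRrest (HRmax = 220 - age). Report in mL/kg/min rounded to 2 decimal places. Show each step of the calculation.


Step 1: HRmax = 220 - 52 = 168 bpm
Step 2: Ratio = 168 / 59 = 2.8475
Step 3: VO2max = 15.3 * 2.8475 = 43.57 mL/kg/min

43.57 mL/kg/min


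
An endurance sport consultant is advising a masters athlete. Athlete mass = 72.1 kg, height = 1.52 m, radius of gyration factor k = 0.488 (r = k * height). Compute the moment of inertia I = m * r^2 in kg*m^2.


r = k * height = 0.488 * 1.52 = 0.74176 m
r^2 = 0.74176^2 = 0.550208
I = 72.1 * 0.550208 = 39.67 kg*m^2

39.67 kg*m^2


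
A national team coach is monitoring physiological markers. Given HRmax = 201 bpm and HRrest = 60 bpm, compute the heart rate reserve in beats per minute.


Heart rate reserve = maximum HR minus resting HR
HRR = 201 - 60 = 141 bpm

141 bpm


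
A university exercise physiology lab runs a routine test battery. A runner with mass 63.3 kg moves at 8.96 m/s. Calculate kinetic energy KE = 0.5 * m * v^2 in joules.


v^2 = 8.96^2 = 80.2816
KE = 0.5 * 63.3 * 80.2816
= 2540.91 J

2540.91 J


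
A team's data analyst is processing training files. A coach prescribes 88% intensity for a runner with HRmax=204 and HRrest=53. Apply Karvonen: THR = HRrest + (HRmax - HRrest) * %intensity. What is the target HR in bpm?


Heart rate reserve = 204 - 53 = 151
Intensity fraction = 88 / 100 = 0.88
THR = 53 + 151 * 0.88 = 185.88 bpm

185.88 bpm


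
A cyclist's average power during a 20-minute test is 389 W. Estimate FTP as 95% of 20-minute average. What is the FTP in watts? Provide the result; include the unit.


FTP = 20-min power * 0.95
= 389 * 0.95
= 369.55 W

369.55 W


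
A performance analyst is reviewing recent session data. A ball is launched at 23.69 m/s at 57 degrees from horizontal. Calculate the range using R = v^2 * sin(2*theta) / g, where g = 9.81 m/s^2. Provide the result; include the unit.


sin(2 * 57) = sin(114) = 0.913545
v^2 = 23.69^2 = 561.2161
R = 561.2161 * 0.913545 / 9.81
= 52.263 m

52.263 m


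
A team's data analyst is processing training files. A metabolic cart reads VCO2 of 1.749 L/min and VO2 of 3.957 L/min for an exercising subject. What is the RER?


RER = VCO2 / VO2 = 1.749 / 3.957 = 0.442

0.442


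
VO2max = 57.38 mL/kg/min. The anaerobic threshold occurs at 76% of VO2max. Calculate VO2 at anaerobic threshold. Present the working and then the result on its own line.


AT fraction = 76 / 100 = 0.76
AT VO2 = 57.38 * 0.76
= 43.61 mL/kg/min

43.61 mL/kg/min


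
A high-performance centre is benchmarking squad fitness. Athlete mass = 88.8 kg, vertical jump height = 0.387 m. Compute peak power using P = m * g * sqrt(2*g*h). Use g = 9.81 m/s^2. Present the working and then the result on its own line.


sqrt(2 * 9.81 * 0.387) = sqrt(7.59294) = 2.755529 m/s
P = 88.8 * 9.81 * 2.755529
= 2400.42 W

2400.42 W


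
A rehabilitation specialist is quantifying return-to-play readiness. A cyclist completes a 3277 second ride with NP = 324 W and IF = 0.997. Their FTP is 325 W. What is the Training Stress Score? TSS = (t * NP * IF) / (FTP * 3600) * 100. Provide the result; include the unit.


t * NP * IF = 3277 * 324 * 0.997 = 1058562.756
FTP * 3600 = 1170000
TSS = (1058562.756 / 1170000) * 100 = 90.48

90.48 TSS


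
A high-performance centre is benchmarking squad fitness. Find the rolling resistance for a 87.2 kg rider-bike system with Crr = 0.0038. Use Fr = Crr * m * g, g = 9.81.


m * g = 87.2 * 9.81 = 855.432 N
Fr = 0.0038 * 855.432 = 3.251 N

3.251 N


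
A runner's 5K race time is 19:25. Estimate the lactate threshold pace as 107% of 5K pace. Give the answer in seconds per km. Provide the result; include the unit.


Total race time = 19*60 + 25 = 1165 seconds
5K pace = 1165 / 5 = 233.0 sec/km
LT pace = 233.0 * 1.07 = 249.31 sec/km

249.31 s/km


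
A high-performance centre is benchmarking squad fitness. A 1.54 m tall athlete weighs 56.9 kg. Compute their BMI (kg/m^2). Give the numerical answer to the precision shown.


height^2 = 2.3716 m^2
BMI = 56.9 / 2.3716 = 23.99 kg/m^2

23.99 kg/m^2


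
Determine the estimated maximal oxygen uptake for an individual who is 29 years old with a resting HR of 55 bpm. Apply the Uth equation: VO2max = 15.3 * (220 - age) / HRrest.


HRmax = 220 - 29 = 191
VO2max = 15.3 * (191 / 55)
= 15.3 * 3.4727
= 53.13 mL/kg/min

53.13 mL/kg/min


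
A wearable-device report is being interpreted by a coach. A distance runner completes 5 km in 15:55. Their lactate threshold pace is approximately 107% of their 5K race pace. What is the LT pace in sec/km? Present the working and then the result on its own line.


Convert to seconds: 15 min 55 s = 955 s
Pace per km = 955 / 5 = 191.0 s/km
LT pace = 191.0 * 1.07 = 204.37 s/km

204.37 s/km


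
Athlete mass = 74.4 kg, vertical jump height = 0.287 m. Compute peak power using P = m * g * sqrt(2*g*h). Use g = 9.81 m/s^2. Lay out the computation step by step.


sqrt(2 * 9.81 * 0.287) = sqrt(5.63094) = 2.37296 m/s
P = 74.4 * 9.81 * 2.37296
= 1731.94 W

1731.94 W


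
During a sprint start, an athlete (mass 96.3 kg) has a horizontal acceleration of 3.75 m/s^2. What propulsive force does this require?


Propulsive force = mass * acceleration
= 96.3 kg * 3.75 m/s^2
= 361.13 N

361.13 N


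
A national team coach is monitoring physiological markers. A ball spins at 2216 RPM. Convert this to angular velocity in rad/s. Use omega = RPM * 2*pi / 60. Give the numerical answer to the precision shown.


omega = 2216 * 2 * pi / 60
= 2216 * 6.28318531 / 60
= 13923.539 / 60
= 232.059 rad/s

232.059 rad/s


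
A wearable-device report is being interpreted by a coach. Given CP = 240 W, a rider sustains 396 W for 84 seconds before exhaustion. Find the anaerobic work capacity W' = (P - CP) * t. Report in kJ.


Excess power = 396 - 240 = 156 W
Work above CP = 156 * 84 = 13104 J
W' = 13.104 kJ

13.104 kJ


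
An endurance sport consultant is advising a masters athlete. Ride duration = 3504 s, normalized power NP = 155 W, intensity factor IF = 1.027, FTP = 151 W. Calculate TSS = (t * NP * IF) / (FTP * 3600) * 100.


Numerator = 3504 * 155 * 1.027 = 557784.24
Denominator = 151 * 3600 = 543600
TSS = 557784.24 / 543600 * 100
= 102.61

102.61 TSS


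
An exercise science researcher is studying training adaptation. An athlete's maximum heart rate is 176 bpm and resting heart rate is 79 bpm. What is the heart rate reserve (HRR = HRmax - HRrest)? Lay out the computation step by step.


HRR = HRmax - HRrest
= 176 - 79
= 97 bpm

97 bpm


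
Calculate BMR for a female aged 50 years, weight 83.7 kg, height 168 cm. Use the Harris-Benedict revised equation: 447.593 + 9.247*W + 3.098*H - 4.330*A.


Substituting values:
W term = 9.247 * 83.7 = 773.9739
H term = 3.098 * 168 = 520.464
A term = 4.330 * 50 = 216.5
BMR = 1525.53 kcal/day

1525.53 kcal/day


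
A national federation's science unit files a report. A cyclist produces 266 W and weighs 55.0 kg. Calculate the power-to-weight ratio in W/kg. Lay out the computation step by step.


P/W = power / mass
= 266 / 55.0
= 4.836 W/kg

4.836 W/kg


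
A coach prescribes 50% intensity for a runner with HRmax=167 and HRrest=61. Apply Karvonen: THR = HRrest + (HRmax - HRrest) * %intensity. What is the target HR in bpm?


Heart rate reserve = 167 - 61 = 106
Intensity fraction = 50 / 100 = 0.5
THR = 61 + 106 * 0.5 = 114.0 bpm

114.0 bpm


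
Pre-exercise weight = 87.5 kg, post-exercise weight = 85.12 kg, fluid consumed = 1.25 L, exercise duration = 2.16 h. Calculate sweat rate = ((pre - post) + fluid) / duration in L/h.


Weight loss = 87.5 - 85.12 = 2.38 kg (approx L)
Total sweat = 2.38 + 1.25 = 3.63 L
Sweat rate = 3.63 / 2.16 = 1.681 L/h

1.681 L/h


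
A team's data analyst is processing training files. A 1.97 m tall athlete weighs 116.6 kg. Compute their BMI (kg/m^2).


height^2 = 3.8809 m^2
BMI = 116.6 / 3.8809 = 30.04 kg/m^2

30.04 kg/m^2


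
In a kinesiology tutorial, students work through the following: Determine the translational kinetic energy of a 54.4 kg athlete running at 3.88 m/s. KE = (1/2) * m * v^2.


KE = 0.5 * m * v^2
= 0.5 * 54.4 * 3.88^2
= 0.5 * 54.4 * 15.0544
= 409.48 J

409.48 J


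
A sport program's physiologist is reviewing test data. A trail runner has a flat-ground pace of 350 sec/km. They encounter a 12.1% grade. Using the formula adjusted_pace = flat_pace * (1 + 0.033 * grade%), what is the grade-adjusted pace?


Grade factor = 1 + 0.033 * 12.1 = 1.3993
Adjusted = 350 * 1.3993 = 489.76 sec/km

489.76 s/km


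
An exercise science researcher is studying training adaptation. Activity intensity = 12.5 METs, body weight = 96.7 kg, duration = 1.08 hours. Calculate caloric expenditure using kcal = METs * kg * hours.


kcal = 12.5 * 96.7 * 1.08
= 1208.75 * 1.08
= 1305.45 kcal

1305.45 kcal


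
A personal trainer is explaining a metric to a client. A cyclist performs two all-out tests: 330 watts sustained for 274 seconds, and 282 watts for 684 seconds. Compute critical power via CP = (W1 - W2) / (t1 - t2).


W1 = P1 * t1 = 330 * 274 = 90420 J
W2 = P2 * t2 = 282 * 684 = 192888 J
CP = (90420 - 192888) / (274 - 684)
= 249.92 W

249.92 W


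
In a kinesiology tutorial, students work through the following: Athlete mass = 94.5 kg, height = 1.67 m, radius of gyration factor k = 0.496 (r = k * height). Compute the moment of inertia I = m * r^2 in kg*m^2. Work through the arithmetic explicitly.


r = k * height = 0.496 * 1.67 = 0.82832 m
r^2 = 0.82832^2 = 0.686114
I = 94.5 * 0.686114 = 64.838 kg*m^2

64.838 kg*m^2


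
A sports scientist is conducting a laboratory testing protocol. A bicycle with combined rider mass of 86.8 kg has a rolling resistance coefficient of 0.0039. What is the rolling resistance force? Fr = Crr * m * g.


Fr = 0.0039 * 86.8 * 9.81
= 0.33852 * 9.81
= 3.321 N

3.321 N


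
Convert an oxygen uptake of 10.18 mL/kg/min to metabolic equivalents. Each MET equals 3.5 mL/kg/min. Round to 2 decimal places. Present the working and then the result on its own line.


One MET = 3.5 mL/kg/min
Number of METs = 10.18 / 3.5
= 2.91 METs

2.91 METs


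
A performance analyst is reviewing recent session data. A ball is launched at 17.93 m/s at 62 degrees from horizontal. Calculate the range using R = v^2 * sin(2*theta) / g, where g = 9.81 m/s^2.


sin(2 * 62) = sin(124) = 0.829038
v^2 = 17.93^2 = 321.4849
R = 321.4849 * 0.829038 / 9.81
= 27.169 m

27.169 m


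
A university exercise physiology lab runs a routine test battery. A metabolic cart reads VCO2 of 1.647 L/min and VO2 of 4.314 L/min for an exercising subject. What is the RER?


RER = VCO2 / VO2 = 1.647 / 4.314 = 0.3818

0.3818


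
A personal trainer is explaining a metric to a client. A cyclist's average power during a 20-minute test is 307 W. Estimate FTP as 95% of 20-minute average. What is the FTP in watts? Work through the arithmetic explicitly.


FTP = 20-min power * 0.95
= 307 * 0.95
= 291.65 W

291.65 W


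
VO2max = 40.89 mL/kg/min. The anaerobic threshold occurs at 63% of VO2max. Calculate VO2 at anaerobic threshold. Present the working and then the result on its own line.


AT fraction = 63 / 100 = 0.63
AT VO2 = 40.89 * 0.63
= 25.76 mL/kg/min

25.76 mL/kg/min


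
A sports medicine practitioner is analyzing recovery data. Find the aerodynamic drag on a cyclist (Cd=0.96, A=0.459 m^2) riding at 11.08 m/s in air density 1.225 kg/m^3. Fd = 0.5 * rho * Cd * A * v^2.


Fd = 0.5 * 1.225 * 0.96 * 0.459 * 11.08^2
= 0.5 * 1.225 * 0.96 * 0.459 * 122.7664
= 33.134 N

33.134 N


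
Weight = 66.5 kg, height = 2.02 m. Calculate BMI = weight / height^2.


height^2 = 2.02^2 = 4.0804
BMI = 66.5 / 4.0804 = 16.3 kg/m^2

16.3 kg/m^2


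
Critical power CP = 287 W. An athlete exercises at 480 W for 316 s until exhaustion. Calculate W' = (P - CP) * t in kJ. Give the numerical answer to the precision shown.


P - CP = 480 - 287 = 193 W
W' = 193 * 316 = 60988 J
= 60988 / 1000 = 60.988 kJ

60.988 kJ


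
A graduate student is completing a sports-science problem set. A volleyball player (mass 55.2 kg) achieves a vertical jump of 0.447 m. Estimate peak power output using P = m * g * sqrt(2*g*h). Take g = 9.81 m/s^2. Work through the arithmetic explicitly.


2 * g * h = 2 * 9.81 * 0.447 = 8.77014
sqrt(8.77014) = 2.961442 m/s
P = 55.2 * 9.81 * 2.961442 = 1603.66 W

1603.66 W


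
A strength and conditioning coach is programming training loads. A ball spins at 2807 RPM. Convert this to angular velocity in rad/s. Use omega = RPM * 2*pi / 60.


omega = 2807 * 2 * pi / 60
= 2807 * 6.28318531 / 60
= 17636.901 / 60
= 293.948 rad/s

293.948 rad/s


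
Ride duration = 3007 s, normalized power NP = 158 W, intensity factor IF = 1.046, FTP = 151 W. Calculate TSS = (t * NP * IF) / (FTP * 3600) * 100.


Numerator = 3007 * 158 * 1.046 = 496960.876
Denominator = 151 * 3600 = 543600
TSS = 496960.876 / 543600 * 100
= 91.42

91.42 TSS


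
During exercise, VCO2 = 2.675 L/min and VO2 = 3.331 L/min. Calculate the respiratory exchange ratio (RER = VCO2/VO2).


RER = VCO2 / VO2
= 2.675 / 3.331
= 0.8031

0.8031


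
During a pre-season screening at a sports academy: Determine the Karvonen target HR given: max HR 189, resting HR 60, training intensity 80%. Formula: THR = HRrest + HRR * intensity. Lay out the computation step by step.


HRR = HRmax - HRrest = 189 - 60 = 129
THR = 60 + 129 * 0.8
= 163.2 bpm

163.2 bpm


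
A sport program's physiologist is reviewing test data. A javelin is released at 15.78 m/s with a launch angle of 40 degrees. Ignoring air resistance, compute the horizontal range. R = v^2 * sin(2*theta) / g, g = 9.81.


Launch speed squared = 249.0084
sin(2 * 40 deg) = 0.984808
Range = 249.0084 * 0.984808 / 9.81
= 24.997 m

24.997 m


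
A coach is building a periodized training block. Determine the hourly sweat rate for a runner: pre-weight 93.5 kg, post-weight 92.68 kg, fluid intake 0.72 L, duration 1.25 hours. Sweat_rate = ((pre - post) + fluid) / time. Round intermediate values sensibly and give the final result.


Mass lost = 93.5 - 92.68 = 0.82 kg
Add fluid consumed: 0.82 + 0.72 = 1.54 L total sweat
Sweat rate = 1.54 / 1.25 = 1.232 L/h

1.232 L/h


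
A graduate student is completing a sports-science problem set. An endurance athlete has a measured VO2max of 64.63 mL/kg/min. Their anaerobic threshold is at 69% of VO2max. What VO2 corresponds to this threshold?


Anaerobic threshold VO2 = VO2max * 69%
= 64.63 * 0.69
= 44.59 mL/kg/min

44.59 mL/kg/min


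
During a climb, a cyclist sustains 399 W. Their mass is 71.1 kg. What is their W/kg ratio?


Power-to-weight = 399 W / 71.1 kg
= 5.612 W/kg

5.612 W/kg


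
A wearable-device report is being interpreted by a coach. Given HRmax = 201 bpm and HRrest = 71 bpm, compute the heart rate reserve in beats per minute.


Heart rate reserve = maximum HR minus resting HR
HRR = 201 - 71 = 130 bpm

130 bpm


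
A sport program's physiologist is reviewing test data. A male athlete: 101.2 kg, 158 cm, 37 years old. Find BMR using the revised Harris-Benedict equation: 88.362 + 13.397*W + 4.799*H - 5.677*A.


Intercept = 88.362
Weight contribution = 13.397 * 101.2 = 1355.7764
Height contribution = 4.799 * 158 = 758.242
Age contribution = 5.677 * 37 = 210.049
BMR = 88.362 + 1355.7764 + 758.242 - 210.049
= 1992.33 kcal/day

1992.33 kcal/day
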